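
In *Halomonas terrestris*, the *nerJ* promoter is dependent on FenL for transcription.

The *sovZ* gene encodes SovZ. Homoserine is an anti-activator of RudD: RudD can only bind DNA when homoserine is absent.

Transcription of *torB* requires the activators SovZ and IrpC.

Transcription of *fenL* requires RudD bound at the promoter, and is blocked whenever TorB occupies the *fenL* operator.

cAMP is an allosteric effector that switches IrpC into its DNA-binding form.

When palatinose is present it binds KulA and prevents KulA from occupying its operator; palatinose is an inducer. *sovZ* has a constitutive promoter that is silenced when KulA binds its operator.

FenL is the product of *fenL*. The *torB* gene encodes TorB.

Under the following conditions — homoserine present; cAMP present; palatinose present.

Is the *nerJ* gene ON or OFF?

Palatinose is present, so KulA is inactive.
With no repressor bound, *sovZ* is transcribed.
So SovZ is produced and active.
cAMP is present, so IrpC is active.
No repressor is bound and SovZ and IrpC are active, so *torB* is transcribed.
So TorB is produced and active.
Homoserine is present, so RudD is inactive.
With repressor TorB bound, *fenL* is not transcribed.
So FenL is not produced.
Required activator FenL is absent, so *nerJ* is not transcribed.

OFF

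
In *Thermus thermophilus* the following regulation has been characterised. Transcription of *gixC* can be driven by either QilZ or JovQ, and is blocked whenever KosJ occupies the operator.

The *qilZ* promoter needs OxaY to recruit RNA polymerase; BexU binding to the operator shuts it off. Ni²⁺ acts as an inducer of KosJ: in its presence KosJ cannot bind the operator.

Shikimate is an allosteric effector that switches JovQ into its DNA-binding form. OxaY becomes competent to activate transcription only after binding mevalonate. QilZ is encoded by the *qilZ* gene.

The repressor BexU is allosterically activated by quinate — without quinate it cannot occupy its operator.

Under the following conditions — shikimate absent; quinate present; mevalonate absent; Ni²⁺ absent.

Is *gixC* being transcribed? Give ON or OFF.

OFF

Quinate is present, so BexU is active.
Mevalonate is absent, so OxaY is inactive.
With repressor BexU bound, *qilZ* is not transcribed.
So QilZ is not produced.
Shikimate is absent, so JovQ is inactive.
Ni²⁺ is absent, so KosJ is active.
With repressor KosJ bound, *gixC* is not transcribed.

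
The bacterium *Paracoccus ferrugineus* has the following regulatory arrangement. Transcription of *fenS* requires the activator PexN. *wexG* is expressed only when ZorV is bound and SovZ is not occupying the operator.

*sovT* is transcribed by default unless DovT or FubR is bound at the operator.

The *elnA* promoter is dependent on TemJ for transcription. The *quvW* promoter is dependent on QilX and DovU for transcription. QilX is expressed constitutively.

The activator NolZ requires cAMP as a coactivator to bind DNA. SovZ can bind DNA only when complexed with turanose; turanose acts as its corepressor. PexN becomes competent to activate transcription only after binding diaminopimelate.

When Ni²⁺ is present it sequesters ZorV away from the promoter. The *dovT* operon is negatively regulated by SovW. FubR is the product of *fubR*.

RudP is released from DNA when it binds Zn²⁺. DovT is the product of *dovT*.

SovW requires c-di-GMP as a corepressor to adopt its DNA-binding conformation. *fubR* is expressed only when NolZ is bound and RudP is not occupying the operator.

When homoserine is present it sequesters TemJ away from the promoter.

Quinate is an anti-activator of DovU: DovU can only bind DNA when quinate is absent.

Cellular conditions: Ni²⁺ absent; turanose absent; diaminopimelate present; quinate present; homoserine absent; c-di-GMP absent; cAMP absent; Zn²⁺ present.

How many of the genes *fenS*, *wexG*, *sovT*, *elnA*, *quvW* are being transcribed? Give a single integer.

3

Diaminopimelate is present, so PexN is active.
No repressor is bound and PexN is active, so *fenS* is transcribed.
→ *fenS* is ON.
Turanose is absent, so SovZ is inactive.
Ni²⁺ is absent, so ZorV is active.
No repressor is bound and ZorV is active, so *wexG* is transcribed.
→ *wexG* is ON.
c-di-GMP is absent, so SovW is inactive.
With no repressor bound, *dovT* is transcribed.
So DovT is produced and active.
Zn²⁺ is present, so RudP is inactive.
cAMP is absent, so NolZ is inactive.
Required activator NolZ is absent, so *fubR* is not transcribed.
So FubR is not produced.
With repressor DovT bound, *sovT* is not transcribed.
→ *sovT* is OFF.
Homoserine is absent, so TemJ is active.
No repressor is bound and TemJ is active, so *elnA* is transcribed.
→ *elnA* is ON.
QilX is produced constitutively and is active.
Quinate is present, so DovU is inactive.
Required activator DovU is absent, so *quvW* is not transcribed.
→ *quvW* is OFF.
3 of the 5 genes are transcribed.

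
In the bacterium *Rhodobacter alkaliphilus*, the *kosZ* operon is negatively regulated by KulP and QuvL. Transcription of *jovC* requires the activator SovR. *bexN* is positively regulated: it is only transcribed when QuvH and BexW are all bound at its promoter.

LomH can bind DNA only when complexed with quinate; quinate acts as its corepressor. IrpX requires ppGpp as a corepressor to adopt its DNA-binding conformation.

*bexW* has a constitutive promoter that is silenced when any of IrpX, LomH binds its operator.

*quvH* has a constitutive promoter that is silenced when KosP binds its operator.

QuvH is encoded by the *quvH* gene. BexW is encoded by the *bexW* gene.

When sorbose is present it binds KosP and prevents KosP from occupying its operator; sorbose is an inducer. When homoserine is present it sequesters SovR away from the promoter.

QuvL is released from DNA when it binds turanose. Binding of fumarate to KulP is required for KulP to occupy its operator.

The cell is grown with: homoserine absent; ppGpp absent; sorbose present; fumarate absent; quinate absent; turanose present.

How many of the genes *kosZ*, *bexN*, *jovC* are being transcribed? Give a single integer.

3

Fumarate is absent, so KulP is inactive.
Turanose is present, so QuvL is inactive.
With no repressor bound, *kosZ* is transcribed.
→ *kosZ* is ON.
Sorbose is present, so KosP is inactive.
With no repressor bound, *quvH* is transcribed.
So QuvH is produced and active.
ppGpp is absent, so IrpX is inactive.
Quinate is absent, so LomH is inactive.
With no repressor bound, *bexW* is transcribed.
So BexW is produced and active.
No repressor is bound and QuvH and BexW are active, so *bexN* is transcribed.
→ *bexN* is ON.
Homoserine is absent, so SovR is active.
No repressor is bound and SovR is active, so *jovC* is transcribed.
→ *jovC* is ON.
3 of the 3 genes are transcribed.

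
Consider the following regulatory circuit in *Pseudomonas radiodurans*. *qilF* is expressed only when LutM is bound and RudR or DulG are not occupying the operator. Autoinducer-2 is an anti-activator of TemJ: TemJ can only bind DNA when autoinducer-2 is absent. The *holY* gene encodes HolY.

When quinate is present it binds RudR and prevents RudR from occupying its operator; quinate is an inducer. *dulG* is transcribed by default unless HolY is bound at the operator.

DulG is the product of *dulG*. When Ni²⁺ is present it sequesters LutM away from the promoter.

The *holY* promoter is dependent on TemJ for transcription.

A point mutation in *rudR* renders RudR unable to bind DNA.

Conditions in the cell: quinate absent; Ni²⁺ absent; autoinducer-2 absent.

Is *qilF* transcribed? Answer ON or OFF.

ON

RudR is non-functional in this strain, so it has no effect.
Ni²⁺ is absent, so LutM is active.
Autoinducer-2 is absent, so TemJ is active.
No repressor is bound and TemJ is active, so *holY* is transcribed.
So HolY is produced and active.
With repressor HolY bound, *dulG* is not transcribed.
So DulG is not produced.
No repressor is bound and LutM is active, so *qilF* is transcribed.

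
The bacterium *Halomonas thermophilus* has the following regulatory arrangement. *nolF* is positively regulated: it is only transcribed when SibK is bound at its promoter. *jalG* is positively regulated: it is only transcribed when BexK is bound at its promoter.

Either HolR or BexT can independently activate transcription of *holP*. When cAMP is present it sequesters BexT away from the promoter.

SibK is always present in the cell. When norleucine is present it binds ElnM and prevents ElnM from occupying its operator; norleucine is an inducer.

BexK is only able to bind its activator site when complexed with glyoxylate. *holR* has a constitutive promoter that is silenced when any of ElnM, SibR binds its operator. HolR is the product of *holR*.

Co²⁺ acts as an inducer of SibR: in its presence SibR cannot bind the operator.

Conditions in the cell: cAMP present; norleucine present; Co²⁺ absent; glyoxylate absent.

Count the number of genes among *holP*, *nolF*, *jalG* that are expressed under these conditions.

Norleucine is present, so ElnM is inactive.
Co²⁺ is absent, so SibR is active.
With repressor SibR bound, *holR* is not transcribed.
So HolR is not produced.
cAMP is present, so BexT is inactive.
No activator is available at the *holP* promoter, so *holP* is not transcribed.
→ *holP* is OFF.
SibK is produced constitutively and is active.
No repressor is bound and SibK is active, so *nolF* is transcribed.
→ *nolF* is ON.
Glyoxylate is absent, so BexK is inactive.
Required activator BexK is absent, so *jalG* is not transcribed.
→ *jalG* is OFF.
1 of the 3 genes is transcribed.

1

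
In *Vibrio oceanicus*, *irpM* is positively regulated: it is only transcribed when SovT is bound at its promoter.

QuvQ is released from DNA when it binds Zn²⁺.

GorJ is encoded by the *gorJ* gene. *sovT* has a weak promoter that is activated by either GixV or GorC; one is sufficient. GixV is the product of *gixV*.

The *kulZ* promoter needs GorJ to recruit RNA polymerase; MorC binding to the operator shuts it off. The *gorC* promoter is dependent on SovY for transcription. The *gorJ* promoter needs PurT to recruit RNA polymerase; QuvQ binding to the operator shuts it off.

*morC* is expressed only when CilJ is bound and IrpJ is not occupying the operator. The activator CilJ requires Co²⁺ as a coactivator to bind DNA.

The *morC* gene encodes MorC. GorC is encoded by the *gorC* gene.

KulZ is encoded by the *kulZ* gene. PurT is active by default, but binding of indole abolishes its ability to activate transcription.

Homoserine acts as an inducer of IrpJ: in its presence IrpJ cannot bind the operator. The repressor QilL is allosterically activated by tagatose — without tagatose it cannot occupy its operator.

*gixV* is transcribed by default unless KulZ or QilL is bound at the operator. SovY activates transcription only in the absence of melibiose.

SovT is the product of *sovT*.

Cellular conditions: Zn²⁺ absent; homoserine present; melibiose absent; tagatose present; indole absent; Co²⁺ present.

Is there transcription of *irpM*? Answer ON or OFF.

Homoserine is present, so IrpJ is inactive.
Co²⁺ is present, so CilJ is active.
No repressor is bound and CilJ is active, so *morC* is transcribed.
So MorC is produced and active.
Zn²⁺ is absent, so QuvQ is active.
Indole is absent, so PurT is active.
With repressor QuvQ bound, *gorJ* is not transcribed.
So GorJ is not produced.
With repressor MorC bound, *kulZ* is not transcribed.
So KulZ is not produced.
Tagatose is present, so QilL is active.
With repressor QilL bound, *gixV* is not transcribed.
So GixV is not produced.
Melibiose is absent, so SovY is active.
No repressor is bound and SovY is active, so *gorC* is transcribed.
So GorC is produced and active.
Activator GorC is present, so *sovT* is transcribed.
So SovT is produced and active.
No repressor is bound and SovT is active, so *irpM* is transcribed.

ON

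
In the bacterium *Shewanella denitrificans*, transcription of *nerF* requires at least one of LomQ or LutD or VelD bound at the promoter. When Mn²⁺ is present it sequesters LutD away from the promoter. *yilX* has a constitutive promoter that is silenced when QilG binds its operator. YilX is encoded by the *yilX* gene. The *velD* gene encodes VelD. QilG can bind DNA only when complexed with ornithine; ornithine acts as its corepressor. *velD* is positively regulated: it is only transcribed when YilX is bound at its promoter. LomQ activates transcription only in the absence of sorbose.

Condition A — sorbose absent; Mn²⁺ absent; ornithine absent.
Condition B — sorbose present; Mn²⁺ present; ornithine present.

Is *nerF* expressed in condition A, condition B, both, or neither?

A only

Condition A:
Sorbose is absent, so LomQ is active.
Mn²⁺ is absent, so LutD is active.
Ornithine is absent, so QilG is inactive.
With no repressor bound, *yilX* is transcribed.
So YilX is produced and active.
No repressor is bound and YilX is active, so *velD* is transcribed.
So VelD is produced and active.
Activator LomQ is present, so *nerF* is transcribed.
→ *nerF* is ON in A.
Condition B:
Sorbose is present, so LomQ is inactive.
Mn²⁺ is present, so LutD is inactive.
Ornithine is present, so QilG is active.
With repressor QilG bound, *yilX* is not transcribed.
So YilX is not produced.
Required activator YilX is absent, so *velD* is not transcribed.
So VelD is not produced.
No activator is available at the *nerF* promoter, so *nerF* is not transcribed.
→ *nerF* is OFF in B.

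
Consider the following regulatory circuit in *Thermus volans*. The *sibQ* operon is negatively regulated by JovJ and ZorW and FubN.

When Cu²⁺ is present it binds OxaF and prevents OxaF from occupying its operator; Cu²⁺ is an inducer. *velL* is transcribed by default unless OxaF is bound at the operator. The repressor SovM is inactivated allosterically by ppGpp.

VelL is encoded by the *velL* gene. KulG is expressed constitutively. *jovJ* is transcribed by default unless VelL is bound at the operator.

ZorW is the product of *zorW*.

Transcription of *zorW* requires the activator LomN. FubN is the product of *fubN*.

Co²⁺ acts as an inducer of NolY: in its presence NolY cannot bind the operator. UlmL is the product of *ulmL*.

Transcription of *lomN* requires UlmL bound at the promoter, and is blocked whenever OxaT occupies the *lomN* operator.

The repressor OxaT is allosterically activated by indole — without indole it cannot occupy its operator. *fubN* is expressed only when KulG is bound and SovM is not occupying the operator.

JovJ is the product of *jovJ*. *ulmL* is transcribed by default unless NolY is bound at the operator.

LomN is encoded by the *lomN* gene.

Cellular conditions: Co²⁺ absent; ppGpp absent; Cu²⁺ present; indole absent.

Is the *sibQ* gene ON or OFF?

ON

Cu²⁺ is present, so OxaF is inactive.
With no repressor bound, *velL* is transcribed.
So VelL is produced and active.
With repressor VelL bound, *jovJ* is not transcribed.
So JovJ is not produced.
Indole is absent, so OxaT is inactive.
Co²⁺ is absent, so NolY is active.
With repressor NolY bound, *ulmL* is not transcribed.
So UlmL is not produced.
Required activator UlmL is absent, so *lomN* is not transcribed.
So LomN is not produced.
Required activator LomN is absent, so *zorW* is not transcribed.
So ZorW is not produced.
KulG is produced constitutively and is active.
ppGpp is absent, so SovM is active.
With repressor SovM bound, *fubN* is not transcribed.
So FubN is not produced.
With no repressor bound, *sibQ* is transcribed.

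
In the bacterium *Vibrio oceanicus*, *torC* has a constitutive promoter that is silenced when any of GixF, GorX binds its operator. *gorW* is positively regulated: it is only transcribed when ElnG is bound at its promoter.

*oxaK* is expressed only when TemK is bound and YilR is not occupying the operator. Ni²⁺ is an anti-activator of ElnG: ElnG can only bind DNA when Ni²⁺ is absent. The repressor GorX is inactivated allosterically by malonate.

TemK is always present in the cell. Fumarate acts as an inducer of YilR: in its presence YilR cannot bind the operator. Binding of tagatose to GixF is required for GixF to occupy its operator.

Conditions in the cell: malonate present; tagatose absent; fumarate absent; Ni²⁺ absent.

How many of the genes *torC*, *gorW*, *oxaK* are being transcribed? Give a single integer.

2

Tagatose is absent, so GixF is inactive.
Malonate is present, so GorX is inactive.
With no repressor bound, *torC* is transcribed.
→ *torC* is ON.
Ni²⁺ is absent, so ElnG is active.
No repressor is bound and ElnG is active, so *gorW* is transcribed.
→ *gorW* is ON.
TemK is produced constitutively and is active.
Fumarate is absent, so YilR is active.
With repressor YilR bound, *oxaK* is not transcribed.
→ *oxaK* is OFF.
2 of the 3 genes are transcribed.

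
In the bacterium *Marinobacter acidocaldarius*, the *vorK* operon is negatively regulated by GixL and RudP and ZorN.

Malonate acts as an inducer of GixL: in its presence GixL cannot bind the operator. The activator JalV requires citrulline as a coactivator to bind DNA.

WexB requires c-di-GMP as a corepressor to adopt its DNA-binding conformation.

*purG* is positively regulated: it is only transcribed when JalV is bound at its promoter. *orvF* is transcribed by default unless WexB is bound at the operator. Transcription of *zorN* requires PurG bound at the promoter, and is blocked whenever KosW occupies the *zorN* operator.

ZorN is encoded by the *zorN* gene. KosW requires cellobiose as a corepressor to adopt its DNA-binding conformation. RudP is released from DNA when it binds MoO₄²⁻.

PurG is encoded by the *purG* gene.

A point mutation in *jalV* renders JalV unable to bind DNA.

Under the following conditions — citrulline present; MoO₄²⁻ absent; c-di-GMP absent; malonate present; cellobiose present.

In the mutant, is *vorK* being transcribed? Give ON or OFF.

Malonate is present, so GixL is inactive.
MoO₄²⁻ is absent, so RudP is active.
Cellobiose is present, so KosW is active.
JalV is non-functional in this strain, so it has no effect.
Required activator JalV is absent, so *purG* is not transcribed.
So PurG is not produced.
With repressor KosW bound, *zorN* is not transcribed.
So ZorN is not produced.
With repressor RudP bound, *vorK* is not transcribed.

OFF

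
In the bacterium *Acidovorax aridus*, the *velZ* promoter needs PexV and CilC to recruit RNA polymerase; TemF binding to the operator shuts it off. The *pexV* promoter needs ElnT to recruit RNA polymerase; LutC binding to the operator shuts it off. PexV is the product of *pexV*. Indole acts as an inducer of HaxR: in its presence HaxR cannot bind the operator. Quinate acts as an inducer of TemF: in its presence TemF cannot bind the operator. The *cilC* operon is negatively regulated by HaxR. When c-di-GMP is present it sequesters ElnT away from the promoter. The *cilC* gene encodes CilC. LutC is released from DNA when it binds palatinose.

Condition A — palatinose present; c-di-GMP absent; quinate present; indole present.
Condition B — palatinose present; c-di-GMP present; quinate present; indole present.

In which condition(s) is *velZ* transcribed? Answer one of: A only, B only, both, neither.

Condition A:
Palatinose is present, so LutC is inactive.
c-di-GMP is absent, so ElnT is active.
No repressor is bound and ElnT is active, so *pexV* is transcribed.
So PexV is produced and active.
Quinate is present, so TemF is inactive.
Indole is present, so HaxR is inactive.
With no repressor bound, *cilC* is transcribed.
So CilC is produced and active.
No repressor is bound and PexV and CilC are active, so *velZ* is transcribed.
→ *velZ* is ON in A.
Condition B:
Palatinose is present, so LutC is inactive.
c-di-GMP is present, so ElnT is inactive.
Required activator ElnT is absent, so *pexV* is not transcribed.
So PexV is not produced.
Quinate is present, so TemF is inactive.
Indole is present, so HaxR is inactive.
With no repressor bound, *cilC* is transcribed.
So CilC is produced and active.
Required activator PexV is absent, so *velZ* is not transcribed.
→ *velZ* is OFF in B.

A only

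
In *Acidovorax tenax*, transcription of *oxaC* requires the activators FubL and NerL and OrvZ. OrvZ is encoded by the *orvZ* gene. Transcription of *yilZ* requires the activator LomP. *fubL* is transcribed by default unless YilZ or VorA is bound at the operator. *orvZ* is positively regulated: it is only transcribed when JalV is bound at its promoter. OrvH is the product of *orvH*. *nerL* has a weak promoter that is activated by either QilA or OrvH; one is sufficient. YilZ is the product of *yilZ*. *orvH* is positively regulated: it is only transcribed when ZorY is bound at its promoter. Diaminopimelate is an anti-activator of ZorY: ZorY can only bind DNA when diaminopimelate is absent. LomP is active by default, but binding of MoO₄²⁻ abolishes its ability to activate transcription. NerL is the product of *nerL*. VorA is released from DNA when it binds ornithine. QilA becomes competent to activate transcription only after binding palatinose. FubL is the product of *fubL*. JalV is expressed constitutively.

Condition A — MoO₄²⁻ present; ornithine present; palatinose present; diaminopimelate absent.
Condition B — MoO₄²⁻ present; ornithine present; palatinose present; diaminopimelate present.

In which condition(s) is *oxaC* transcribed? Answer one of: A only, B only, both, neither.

Condition A:
MoO₄²⁻ is present, so LomP is inactive.
Required activator LomP is absent, so *yilZ* is not transcribed.
So YilZ is not produced.
Ornithine is present, so VorA is inactive.
With no repressor bound, *fubL* is transcribed.
So FubL is produced and active.
Palatinose is present, so QilA is active.
Diaminopimelate is absent, so ZorY is active.
No repressor is bound and ZorY is active, so *orvH* is transcribed.
So OrvH is produced and active.
Activator QilA is present, so *nerL* is transcribed.
So NerL is produced and active.
JalV is produced constitutively and is active.
No repressor is bound and JalV is active, so *orvZ* is transcribed.
So OrvZ is produced and active.
No repressor is bound and FubL and NerL and OrvZ are active, so *oxaC* is transcribed.
→ *oxaC* is ON in A.
Condition B:
MoO₄²⁻ is present, so LomP is inactive.
Required activator LomP is absent, so *yilZ* is not transcribed.
So YilZ is not produced.
Ornithine is present, so VorA is inactive.
With no repressor bound, *fubL* is transcribed.
So FubL is produced and active.
Palatinose is present, so QilA is active.
Diaminopimelate is present, so ZorY is inactive.
Required activator ZorY is absent, so *orvH* is not transcribed.
So OrvH is not produced.
Activator QilA is present, so *nerL* is transcribed.
So NerL is produced and active.
JalV is produced constitutively and is active.
No repressor is bound and JalV is active, so *orvZ* is transcribed.
So OrvZ is produced and active.
No repressor is bound and FubL and NerL and OrvZ are active, so *oxaC* is transcribed.
→ *oxaC* is ON in B.

both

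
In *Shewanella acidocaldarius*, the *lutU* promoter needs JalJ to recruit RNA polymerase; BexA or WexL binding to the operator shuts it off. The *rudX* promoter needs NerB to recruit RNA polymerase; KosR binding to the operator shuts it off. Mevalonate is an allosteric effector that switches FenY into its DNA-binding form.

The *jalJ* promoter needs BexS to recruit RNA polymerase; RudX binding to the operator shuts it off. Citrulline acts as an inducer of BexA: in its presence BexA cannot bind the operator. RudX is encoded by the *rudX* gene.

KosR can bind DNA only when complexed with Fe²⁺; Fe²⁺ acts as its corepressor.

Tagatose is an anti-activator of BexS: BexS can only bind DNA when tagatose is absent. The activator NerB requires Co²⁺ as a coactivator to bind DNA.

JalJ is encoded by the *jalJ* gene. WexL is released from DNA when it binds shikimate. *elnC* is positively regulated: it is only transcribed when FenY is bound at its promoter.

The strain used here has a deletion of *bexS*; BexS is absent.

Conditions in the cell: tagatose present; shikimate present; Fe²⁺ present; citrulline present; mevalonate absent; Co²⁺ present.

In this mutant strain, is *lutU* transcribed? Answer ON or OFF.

Citrulline is present, so BexA is inactive.
Fe²⁺ is present, so KosR is active.
Co²⁺ is present, so NerB is active.
With repressor KosR bound, *rudX* is not transcribed.
So RudX is not produced.
BexS is non-functional in this strain, so it has no effect.
Required activator BexS is absent, so *jalJ* is not transcribed.
So JalJ is not produced.
Shikimate is present, so WexL is inactive.
Required activator JalJ is absent, so *lutU* is not transcribed.

OFF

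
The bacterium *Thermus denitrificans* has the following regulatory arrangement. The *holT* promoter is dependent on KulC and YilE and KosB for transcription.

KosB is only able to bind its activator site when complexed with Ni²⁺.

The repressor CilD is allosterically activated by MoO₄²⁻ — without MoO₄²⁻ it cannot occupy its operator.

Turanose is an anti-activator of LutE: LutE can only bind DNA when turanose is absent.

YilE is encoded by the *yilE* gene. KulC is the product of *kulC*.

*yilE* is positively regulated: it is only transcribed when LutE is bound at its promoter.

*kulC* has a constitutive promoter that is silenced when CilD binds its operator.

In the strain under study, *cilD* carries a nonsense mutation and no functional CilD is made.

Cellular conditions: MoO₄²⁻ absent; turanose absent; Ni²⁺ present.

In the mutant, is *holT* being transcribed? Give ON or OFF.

CilD is non-functional in this strain, so it has no effect.
With no repressor bound, *kulC* is transcribed.
So KulC is produced and active.
Turanose is absent, so LutE is active.
No repressor is bound and LutE is active, so *yilE* is transcribed.
So YilE is produced and active.
Ni²⁺ is present, so KosB is active.
No repressor is bound and KulC and YilE and KosB are active, so *holT* is transcribed.

ON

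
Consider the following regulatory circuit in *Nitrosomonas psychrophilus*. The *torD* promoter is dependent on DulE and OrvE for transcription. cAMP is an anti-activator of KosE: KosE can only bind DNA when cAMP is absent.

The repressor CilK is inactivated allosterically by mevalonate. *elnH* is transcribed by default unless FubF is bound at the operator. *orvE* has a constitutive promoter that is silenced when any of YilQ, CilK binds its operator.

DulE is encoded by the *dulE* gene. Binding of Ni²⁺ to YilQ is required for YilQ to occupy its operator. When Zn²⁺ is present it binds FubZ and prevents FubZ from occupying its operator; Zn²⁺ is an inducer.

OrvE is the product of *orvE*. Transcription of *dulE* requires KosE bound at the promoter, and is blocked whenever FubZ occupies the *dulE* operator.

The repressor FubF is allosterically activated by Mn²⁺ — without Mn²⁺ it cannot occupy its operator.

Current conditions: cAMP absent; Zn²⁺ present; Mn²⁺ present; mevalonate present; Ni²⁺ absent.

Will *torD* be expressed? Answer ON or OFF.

ON

Zn²⁺ is present, so FubZ is inactive.
cAMP is absent, so KosE is active.
No repressor is bound and KosE is active, so *dulE* is transcribed.
So DulE is produced and active.
Ni²⁺ is absent, so YilQ is inactive.
Mevalonate is present, so CilK is inactive.
With no repressor bound, *orvE* is transcribed.
So OrvE is produced and active.
No repressor is bound and DulE and OrvE are active, so *torD* is transcribed.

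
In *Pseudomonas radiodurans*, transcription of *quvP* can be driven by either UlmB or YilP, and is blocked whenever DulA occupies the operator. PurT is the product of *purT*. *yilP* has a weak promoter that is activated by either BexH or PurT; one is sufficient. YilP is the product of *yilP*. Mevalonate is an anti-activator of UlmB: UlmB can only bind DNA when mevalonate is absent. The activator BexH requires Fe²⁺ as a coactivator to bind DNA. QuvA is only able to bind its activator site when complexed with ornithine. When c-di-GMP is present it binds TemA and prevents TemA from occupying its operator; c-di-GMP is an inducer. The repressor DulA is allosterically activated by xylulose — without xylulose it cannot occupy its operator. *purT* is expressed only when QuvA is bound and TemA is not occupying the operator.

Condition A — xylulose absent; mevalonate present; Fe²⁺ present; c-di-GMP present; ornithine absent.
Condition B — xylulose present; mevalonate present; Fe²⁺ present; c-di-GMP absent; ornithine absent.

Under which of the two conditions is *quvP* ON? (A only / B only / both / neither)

A only

Condition A:
Xylulose is absent, so DulA is inactive.
Mevalonate is present, so UlmB is inactive.
Fe²⁺ is present, so BexH is active.
c-di-GMP is present, so TemA is inactive.
Ornithine is absent, so QuvA is inactive.
Required activator QuvA is absent, so *purT* is not transcribed.
So PurT is not produced.
Activator BexH is present, so *yilP* is transcribed.
So YilP is produced and active.
Activator YilP is present, so *quvP* is transcribed.
→ *quvP* is ON in A.
Condition B:
Xylulose is present, so DulA is active.
Mevalonate is present, so UlmB is inactive.
Fe²⁺ is present, so BexH is active.
c-di-GMP is absent, so TemA is active.
Ornithine is absent, so QuvA is inactive.
With repressor TemA bound, *purT* is not transcribed.
So PurT is not produced.
Activator BexH is present, so *yilP* is transcribed.
So YilP is produced and active.
With repressor DulA bound, *quvP* is not transcribed.
→ *quvP* is OFF in B.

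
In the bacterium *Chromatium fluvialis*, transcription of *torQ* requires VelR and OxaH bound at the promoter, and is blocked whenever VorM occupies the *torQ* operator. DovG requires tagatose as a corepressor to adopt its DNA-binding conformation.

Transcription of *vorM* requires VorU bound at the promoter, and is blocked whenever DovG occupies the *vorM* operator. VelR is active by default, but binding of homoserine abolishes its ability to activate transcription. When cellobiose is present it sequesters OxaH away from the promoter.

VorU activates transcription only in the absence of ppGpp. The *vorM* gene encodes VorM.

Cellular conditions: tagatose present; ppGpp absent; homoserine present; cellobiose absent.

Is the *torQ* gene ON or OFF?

Homoserine is present, so VelR is inactive.
Tagatose is present, so DovG is active.
ppGpp is absent, so VorU is active.
With repressor DovG bound, *vorM* is not transcribed.
So VorM is not produced.
Cellobiose is absent, so OxaH is active.
Required activator VelR is absent, so *torQ* is not transcribed.

OFF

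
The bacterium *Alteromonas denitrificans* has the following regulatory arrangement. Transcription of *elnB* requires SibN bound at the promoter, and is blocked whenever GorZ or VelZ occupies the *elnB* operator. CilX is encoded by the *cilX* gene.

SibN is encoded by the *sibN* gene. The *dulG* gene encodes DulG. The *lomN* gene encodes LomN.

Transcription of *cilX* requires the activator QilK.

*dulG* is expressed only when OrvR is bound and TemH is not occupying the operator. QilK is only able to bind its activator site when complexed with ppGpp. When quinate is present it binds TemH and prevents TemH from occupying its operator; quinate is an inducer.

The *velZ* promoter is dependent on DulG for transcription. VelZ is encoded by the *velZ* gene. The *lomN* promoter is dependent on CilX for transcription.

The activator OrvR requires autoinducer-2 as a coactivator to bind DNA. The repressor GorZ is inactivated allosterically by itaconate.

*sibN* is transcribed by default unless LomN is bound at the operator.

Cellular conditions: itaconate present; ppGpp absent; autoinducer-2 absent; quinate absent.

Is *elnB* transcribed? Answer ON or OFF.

Itaconate is present, so GorZ is inactive.
Quinate is absent, so TemH is active.
Autoinducer-2 is absent, so OrvR is inactive.
With repressor TemH bound, *dulG* is not transcribed.
So DulG is not produced.
Required activator DulG is absent, so *velZ* is not transcribed.
So VelZ is not produced.
ppGpp is absent, so QilK is inactive.
Required activator QilK is absent, so *cilX* is not transcribed.
So CilX is not produced.
Required activator CilX is absent, so *lomN* is not transcribed.
So LomN is not produced.
With no repressor bound, *sibN* is transcribed.
So SibN is produced and active.
No repressor is bound and SibN is active, so *elnB* is transcribed.

ON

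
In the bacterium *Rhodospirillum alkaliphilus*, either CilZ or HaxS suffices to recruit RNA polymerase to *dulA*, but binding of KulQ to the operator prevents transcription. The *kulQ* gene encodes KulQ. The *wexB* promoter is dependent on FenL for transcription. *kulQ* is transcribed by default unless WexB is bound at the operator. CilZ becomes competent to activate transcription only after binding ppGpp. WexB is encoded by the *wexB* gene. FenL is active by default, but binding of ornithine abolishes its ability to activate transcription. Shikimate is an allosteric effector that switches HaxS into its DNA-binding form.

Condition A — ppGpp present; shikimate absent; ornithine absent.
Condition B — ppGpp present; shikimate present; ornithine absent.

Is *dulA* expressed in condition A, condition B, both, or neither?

both

Condition A:
ppGpp is present, so CilZ is active.
Shikimate is absent, so HaxS is inactive.
Ornithine is absent, so FenL is active.
No repressor is bound and FenL is active, so *wexB* is transcribed.
So WexB is produced and active.
With repressor WexB bound, *kulQ* is not transcribed.
So KulQ is not produced.
Activator CilZ is present, so *dulA* is transcribed.
→ *dulA* is ON in A.
Condition B:
ppGpp is present, so CilZ is active.
Shikimate is present, so HaxS is active.
Ornithine is absent, so FenL is active.
No repressor is bound and FenL is active, so *wexB* is transcribed.
So WexB is produced and active.
With repressor WexB bound, *kulQ* is not transcribed.
So KulQ is not produced.
Activator CilZ is present, so *dulA* is transcribed.
→ *dulA* is ON in B.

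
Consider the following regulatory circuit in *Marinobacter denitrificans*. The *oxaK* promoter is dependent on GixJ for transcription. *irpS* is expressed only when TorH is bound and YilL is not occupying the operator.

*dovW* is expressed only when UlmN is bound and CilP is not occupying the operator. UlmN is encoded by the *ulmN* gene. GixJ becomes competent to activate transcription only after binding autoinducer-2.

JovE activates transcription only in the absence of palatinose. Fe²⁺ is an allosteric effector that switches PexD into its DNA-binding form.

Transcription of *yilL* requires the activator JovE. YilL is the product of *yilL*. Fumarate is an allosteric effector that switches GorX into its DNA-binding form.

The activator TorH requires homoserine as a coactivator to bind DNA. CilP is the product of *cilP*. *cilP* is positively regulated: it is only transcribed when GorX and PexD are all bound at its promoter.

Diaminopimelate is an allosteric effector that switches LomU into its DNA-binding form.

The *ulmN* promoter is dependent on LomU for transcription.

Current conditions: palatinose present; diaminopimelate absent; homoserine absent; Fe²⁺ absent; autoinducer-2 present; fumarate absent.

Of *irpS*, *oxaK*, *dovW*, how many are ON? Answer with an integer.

Homoserine is absent, so TorH is inactive.
Palatinose is present, so JovE is inactive.
Required activator JovE is absent, so *yilL* is not transcribed.
So YilL is not produced.
Required activator TorH is absent, so *irpS* is not transcribed.
→ *irpS* is OFF.
Autoinducer-2 is present, so GixJ is active.
No repressor is bound and GixJ is active, so *oxaK* is transcribed.
→ *oxaK* is ON.
Fumarate is absent, so GorX is inactive.
Fe²⁺ is absent, so PexD is inactive.
Required activator GorX is absent, so *cilP* is not transcribed.
So CilP is not produced.
Diaminopimelate is absent, so LomU is inactive.
Required activator LomU is absent, so *ulmN* is not transcribed.
So UlmN is not produced.
Required activator UlmN is absent, so *dovW* is not transcribed.
→ *dovW* is OFF.
1 of the 3 genes is transcribed.

1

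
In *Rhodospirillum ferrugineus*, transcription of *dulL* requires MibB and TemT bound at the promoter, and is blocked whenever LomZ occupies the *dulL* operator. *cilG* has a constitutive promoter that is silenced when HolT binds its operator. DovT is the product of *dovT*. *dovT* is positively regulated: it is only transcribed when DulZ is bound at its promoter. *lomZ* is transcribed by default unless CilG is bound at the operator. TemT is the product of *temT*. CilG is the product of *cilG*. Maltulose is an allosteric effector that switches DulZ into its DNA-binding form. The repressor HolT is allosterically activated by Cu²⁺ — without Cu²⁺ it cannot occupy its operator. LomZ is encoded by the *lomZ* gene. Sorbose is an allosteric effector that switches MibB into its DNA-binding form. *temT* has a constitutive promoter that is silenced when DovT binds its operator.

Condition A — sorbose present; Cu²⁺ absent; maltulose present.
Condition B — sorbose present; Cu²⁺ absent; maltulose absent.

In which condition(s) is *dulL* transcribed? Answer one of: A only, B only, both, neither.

B only

Condition A:
Sorbose is present, so MibB is active.
Cu²⁺ is absent, so HolT is inactive.
With no repressor bound, *cilG* is transcribed.
So CilG is produced and active.
With repressor CilG bound, *lomZ* is not transcribed.
So LomZ is not produced.
Maltulose is present, so DulZ is active.
No repressor is bound and DulZ is active, so *dovT* is transcribed.
So DovT is produced and active.
With repressor DovT bound, *temT* is not transcribed.
So TemT is not produced.
Required activator TemT is absent, so *dulL* is not transcribed.
→ *dulL* is OFF in A.
Condition B:
Sorbose is present, so MibB is active.
Cu²⁺ is absent, so HolT is inactive.
With no repressor bound, *cilG* is transcribed.
So CilG is produced and active.
With repressor CilG bound, *lomZ* is not transcribed.
So LomZ is not produced.
Maltulose is absent, so DulZ is inactive.
Required activator DulZ is absent, so *dovT* is not transcribed.
So DovT is not produced.
With no repressor bound, *temT* is transcribed.
So TemT is produced and active.
No repressor is bound and MibB and TemT are active, so *dulL* is transcribed.
→ *dulL* is ON in B.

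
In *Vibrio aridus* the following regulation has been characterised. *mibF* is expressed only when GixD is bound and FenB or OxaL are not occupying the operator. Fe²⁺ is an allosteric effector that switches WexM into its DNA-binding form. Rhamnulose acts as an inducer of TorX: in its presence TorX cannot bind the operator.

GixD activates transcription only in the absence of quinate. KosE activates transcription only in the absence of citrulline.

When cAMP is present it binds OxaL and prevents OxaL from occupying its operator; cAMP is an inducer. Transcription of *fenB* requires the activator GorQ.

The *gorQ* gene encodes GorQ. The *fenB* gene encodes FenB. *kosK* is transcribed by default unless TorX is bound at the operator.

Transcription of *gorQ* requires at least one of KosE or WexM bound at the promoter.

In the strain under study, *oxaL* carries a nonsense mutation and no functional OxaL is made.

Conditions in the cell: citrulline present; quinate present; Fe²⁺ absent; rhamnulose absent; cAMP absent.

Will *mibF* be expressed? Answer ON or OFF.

OFF

Citrulline is present, so KosE is inactive.
Fe²⁺ is absent, so WexM is inactive.
No activator is available at the *gorQ* promoter, so *gorQ* is not transcribed.
So GorQ is not produced.
Required activator GorQ is absent, so *fenB* is not transcribed.
So FenB is not produced.
Quinate is present, so GixD is inactive.
OxaL is non-functional in this strain, so it has no effect.
Required activator GixD is absent, so *mibF* is not transcribed.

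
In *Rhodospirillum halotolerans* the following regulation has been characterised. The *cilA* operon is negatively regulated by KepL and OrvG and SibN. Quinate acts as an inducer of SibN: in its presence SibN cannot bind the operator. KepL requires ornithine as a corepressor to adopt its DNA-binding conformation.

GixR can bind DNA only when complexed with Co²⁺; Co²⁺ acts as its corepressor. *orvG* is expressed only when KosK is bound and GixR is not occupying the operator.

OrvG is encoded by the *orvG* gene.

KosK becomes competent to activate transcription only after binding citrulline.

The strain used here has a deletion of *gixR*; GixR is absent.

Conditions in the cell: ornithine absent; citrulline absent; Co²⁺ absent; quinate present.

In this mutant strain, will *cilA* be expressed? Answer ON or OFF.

ON

Ornithine is absent, so KepL is inactive.
Citrulline is absent, so KosK is inactive.
GixR is non-functional in this strain, so it has no effect.
Required activator KosK is absent, so *orvG* is not transcribed.
So OrvG is not produced.
Quinate is present, so SibN is inactive.
With no repressor bound, *cilA* is transcribed.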